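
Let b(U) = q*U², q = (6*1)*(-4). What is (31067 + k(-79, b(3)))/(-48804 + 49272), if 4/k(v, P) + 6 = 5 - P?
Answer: 6679409/100620 ≈ 66.383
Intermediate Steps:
q = -24 (q = 6*(-4) = -24)
b(U) = -24*U²
k(v, P) = 4/(-1 - P) (k(v, P) = 4/(-6 + (5 - P)) = 4/(-1 - P))
(31067 + k(-79, b(3)))/(-48804 + 49272) = (31067 - 4/(1 - 24*3²))/(-48804 + 49272) = (31067 - 4/(1 - 24*9))/468 = (31067 - 4/(1 - 216))*(1/468) = (31067 - 4/(-215))*(1/468) = (31067 - 4*(-1/215))*(1/468) = (31067 + 4/215)*(1/468) = (6679409/215)*(1/468) = 6679409/100620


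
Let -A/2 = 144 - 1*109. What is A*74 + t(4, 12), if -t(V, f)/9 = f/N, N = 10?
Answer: -25954/5 ≈ -5190.8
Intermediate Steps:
t(V, f) = -9*f/10
A = -70 (A = -2*(144 - 1*109) = -2*(144 - 109) = -2*35 = -70)
A*74 + t(4, 12) = -70*74 - 9/10*12 = -5180 - 54/5 = -25954/5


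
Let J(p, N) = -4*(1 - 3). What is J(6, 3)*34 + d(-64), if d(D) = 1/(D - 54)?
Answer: 32095/118 ≈ 271.99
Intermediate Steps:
d(D) = 1/(-54 + D)
J(p, N) = 8 (J(p, N) = -4*(-2) = 8)
J(6, 3)*34 + d(-64) = 8*34 + 1/(-54 - 64) = 272 + 1/(-118) = 272 - 1/118 = 32095/118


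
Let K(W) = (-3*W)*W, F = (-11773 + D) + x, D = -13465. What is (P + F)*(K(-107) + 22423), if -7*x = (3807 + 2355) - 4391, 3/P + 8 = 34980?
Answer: 2657475793269/8743 ≈ 3.0395e+8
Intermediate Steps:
P = 3/34972 (P = 3/(-8 + 34980) = 3/34972 ≈ 8.5783e-5)
x = -253 (x = -((3807 + 2355) - 4391)/7 = -(6162 - 4391)/7 = -1/7*1771 = -253)
F = -25491 (F = (-11773 - 13465) - 253 = -25238 - 253 = -25491)
K(W) = -3*W**2
(P + F)*(K(-107) + 22423) = (3/34972 - 25491)*(-3*(-107)**2 + 22423) = -891471249*(-3*11449 + 22423)/34972 = -891471249*(-34347 + 22423)/34972 = -891471249/34972*(-11924) = 2657475793269/8743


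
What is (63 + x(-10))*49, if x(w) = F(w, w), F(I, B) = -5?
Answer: 2842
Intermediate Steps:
x(w) = -5
(63 + x(-10))*49 = (63 - 5)*49 = 58*49 = 2842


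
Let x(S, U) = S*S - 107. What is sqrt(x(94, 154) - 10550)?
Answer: I*sqrt(1821) ≈ 42.673*I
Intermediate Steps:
x(S, U) = -107 + S**2 (x(S, U) = S**2 - 107 = -107 + S**2)
sqrt(x(94, 154) - 10550) = sqrt((-107 + 94**2) - 10550) = sqrt((-107 + 8836) - 10550) = sqrt(8729 - 10550) = sqrt(-1821) = I*sqrt(1821)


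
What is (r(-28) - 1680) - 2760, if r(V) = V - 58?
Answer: -4526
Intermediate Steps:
r(V) = -58 + V
(r(-28) - 1680) - 2760 = ((-58 - 28) - 1680) - 2760 = (-86 - 1680) - 2760 = -1766 - 2760 = -4526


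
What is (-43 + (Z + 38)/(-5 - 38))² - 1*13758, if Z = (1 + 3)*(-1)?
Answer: -21892853/1849 ≈ -11840.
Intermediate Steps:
Z = -4 (Z = 4*(-1) = -4)
(-43 + (Z + 38)/(-5 - 38))² - 1*13758 = (-43 + (-4 + 38)/(-5 - 38))² - 1*13758 = (-43 + 34/(-43))² - 13758 = (-43 + 34*(-1/43))² - 13758 = (-43 - 34/43)² - 13758 = (-1883/43)² - 13758 = 3545689/1849 - 13758 = -21892853/1849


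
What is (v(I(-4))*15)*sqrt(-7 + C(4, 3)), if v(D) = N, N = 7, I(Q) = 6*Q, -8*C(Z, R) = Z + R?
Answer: 315*I*sqrt(14)/4 ≈ 294.66*I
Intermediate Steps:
C(Z, R) = -R/8 - Z/8 (C(Z, R) = -(Z + R)/8 = -(R + Z)/8 = -R/8 - Z/8)
v(D) = 7
(v(I(-4))*15)*sqrt(-7 + C(4, 3)) = (7*15)*sqrt(-7 + (-1/8*3 - 1/8*4)) = 105*sqrt(-7 + (-3/8 - 1/2)) = 105*sqrt(-7 - 7/8) = 105*sqrt(-63/8) = 105*(3*I*sqrt(14)/4) = 315*I*sqrt(14)/4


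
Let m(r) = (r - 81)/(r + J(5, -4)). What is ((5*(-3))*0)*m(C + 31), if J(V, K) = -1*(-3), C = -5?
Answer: 0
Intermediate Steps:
J(V, K) = 3
m(r) = (-81 + r)/(3 + r) (m(r) = (r - 81)/(r + 3) = (-81 + r)/(3 + r))
((5*(-3))*0)*m(C + 31) = ((5*(-3))*0)*((-81 + (-5 + 31))/(3 + (-5 + 31))) = (-15*0)*((-81 + 26)/(3 + 26)) = 0*(-55/29) = 0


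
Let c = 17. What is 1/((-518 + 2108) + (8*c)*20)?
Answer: 1/4310 ≈ 0.00023202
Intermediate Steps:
1/((-518 + 2108) + (8*c)*20) = 1/((-518 + 2108) + (8*17)*20) = 1/(1590 + 136*20) = 1/(1590 + 2720) = 1/4310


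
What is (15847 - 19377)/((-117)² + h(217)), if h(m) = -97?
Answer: -1765/6796 ≈ -0.25971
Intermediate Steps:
(15847 - 19377)/((-117)² + h(217)) = (15847 - 19377)/((-117)² - 97) = -3530/(13689 - 97) = -3530/13592 = -3530*1/13592 = -1765/6796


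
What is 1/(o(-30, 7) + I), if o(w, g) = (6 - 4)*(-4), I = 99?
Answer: 1/91 ≈ 0.010989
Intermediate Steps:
o(w, g) = -8 (o(w, g) = 2*(-4) = -8)
1/(o(-30, 7) + I) = 1/(-8 + 99) = 1/91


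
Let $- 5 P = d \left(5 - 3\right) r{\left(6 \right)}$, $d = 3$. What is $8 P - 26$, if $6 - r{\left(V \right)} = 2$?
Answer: $- \frac{322}{5} \approx -64.4$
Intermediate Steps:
$r{\left(V \right)} = 4$ ($r{\left(V \right)} = 6 - 2 = 4$)
$P = - \frac{24}{5}$ ($P = - \frac{3 \left(5 - 3\right) 4}{5} = - \frac{3 \cdot 2 \cdot 4}{5} = - \frac{6 \cdot 4}{5} = \left(- \frac{1}{5}\right) 24 = - \frac{24}{5} \approx -4.8$)
$8 P - 26 = 8 \left(- \frac{24}{5}\right) - 26 = - \frac{192}{5} - 26 = - \frac{322}{5}$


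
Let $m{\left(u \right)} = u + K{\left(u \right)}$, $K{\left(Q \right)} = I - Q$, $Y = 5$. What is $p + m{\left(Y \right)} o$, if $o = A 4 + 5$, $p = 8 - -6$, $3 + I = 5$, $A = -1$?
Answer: $16$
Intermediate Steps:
$I = 2$ ($I = -3 + 5 = 2$)
$K{\left(Q \right)} = 2 - Q$
$p = 14$ ($p = 8 + 6 = 14$)
$o = 1$ ($o = \left(-1\right) 4 + 5 = -4 + 5 = 1$)
$m{\left(u \right)} = 2$ ($m{\left(u \right)} = u - \left(-2 + u\right) = 2$)
$p + m{\left(Y \right)} o = 14 + 2 \cdot 1 = 14 + 2 = 16$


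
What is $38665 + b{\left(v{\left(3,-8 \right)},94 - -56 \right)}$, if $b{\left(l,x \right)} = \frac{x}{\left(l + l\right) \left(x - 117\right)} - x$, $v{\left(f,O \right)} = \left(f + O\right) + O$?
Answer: $\frac{5507620}{143} \approx 38515.0$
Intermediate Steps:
$v{\left(f,O \right)} = f + 2 O$ ($v{\left(f,O \right)} = \left(O + f\right) + O = f + 2 O$)
$b{\left(l,x \right)} = - x + \frac{x}{2 l \left(-117 + x\right)}$ ($b{\left(l,x \right)} = \frac{x}{2 l \left(-117 + x\right)} - x = - x + \frac{x}{2 l \left(-117 + x\right)}$)
$38665 + b{\left(v{\left(3,-8 \right)},94 - -56 \right)} = 38665 + \frac{\left(94 - -56\right) \left(1 + 234 \left(3 + 2 \left(-8\right)\right) - 2 \left(3 + 2 \left(-8\right)\right) \left(94 - -56\right)\right)}{2 \left(3 + 2 \left(-8\right)\right) \left(-117 + \left(94 - -56\right)\right)} = 38665 + \frac{\left(94 + 56\right) \left(1 + 234 \left(3 - 16\right) - 2 \left(3 - 16\right) \left(94 + 56\right)\right)}{2 \left(3 - 16\right) \left(-117 + \left(94 + 56\right)\right)} = 38665 + \frac{1}{2} \cdot 150 \frac{1}{-13} \frac{1}{-117 + 150} \left(1 + 234 \left(-13\right) - \left(-26\right) 150\right) = 38665 + \frac{1}{2} \cdot 150 \left(- \frac{1}{13}\right) \frac{1}{33} \left(1 - 3042 + 3900\right) = 38665 + \frac{1}{2} \cdot 150 \left(- \frac{1}{13}\right) \frac{1}{33} \cdot 859 = 38665 - \frac{21475}{143} = \frac{5507620}{143}$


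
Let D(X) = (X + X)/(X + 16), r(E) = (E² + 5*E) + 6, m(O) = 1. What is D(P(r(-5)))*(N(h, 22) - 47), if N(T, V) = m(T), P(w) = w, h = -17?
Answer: -276/11 ≈ -25.091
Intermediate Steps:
r(E) = 6 + E² + 5*E
N(T, V) = 1
D(X) = 2*X/(16 + X) (D(X) = (2*X)/(16 + X) = 2*X/(16 + X))
D(P(r(-5)))*(N(h, 22) - 47) = (2*(6 + (-5)² + 5*(-5))/(16 + (6 + (-5)² + 5*(-5))))*(1 - 47) = (2*(6 + 25 - 25)/(16 + (6 + 25 - 25)))*(-46) = (2*6/(16 + 6))*(-46) = (2*6/22)*(-46) = (2*6*(1/22))*(-46) = (6/11)*(-46) = -276/11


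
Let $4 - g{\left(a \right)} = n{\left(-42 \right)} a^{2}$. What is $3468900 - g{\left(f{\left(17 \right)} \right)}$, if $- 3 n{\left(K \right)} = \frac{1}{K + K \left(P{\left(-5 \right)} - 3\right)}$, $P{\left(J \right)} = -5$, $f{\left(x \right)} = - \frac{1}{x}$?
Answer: $\frac{884214652607}{254898} \approx 3.4689 \cdot 10^{6}$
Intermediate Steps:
$n{\left(K \right)} = \frac{1}{21 K}$ ($n{\left(K \right)} = - \frac{1}{3 \left(K + K \left(-5 - 3\right)\right)} = - \frac{1}{3 \left(K + K \left(-8\right)\right)} = - \frac{1}{3 \left(K - 8 K\right)} = - \frac{1}{3 \left(- 7 K\right)} = - \frac{\left(- \frac{1}{7}\right) \frac{1}{K}}{3} = \frac{1}{21 K}$)
$g{\left(a \right)} = 4 + \frac{a^{2}}{882}$ ($g{\left(a \right)} = 4 - \frac{1}{21 \left(-42\right)} a^{2} = 4 - \frac{1}{21} \left(- \frac{1}{42}\right) a^{2} = 4 - - \frac{a^{2}}{882} = 4 + \frac{a^{2}}{882}$)
$3468900 - g{\left(f{\left(17 \right)} \right)} = 3468900 - \left(4 + \frac{\left(- \frac{1}{17}\right)^{2}}{882}\right) = 3468900 - \left(4 + \frac{1}{882} \cdot \frac{1}{289}\right) = 3468900 - \left(4 + \frac{1}{254898}\right) = 3468900 - \frac{1019593}{254898} = \frac{884214652607}{254898}$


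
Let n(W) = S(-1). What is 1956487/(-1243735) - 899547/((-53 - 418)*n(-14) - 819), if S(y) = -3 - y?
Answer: -9097875902/1243735 ≈ -7315.0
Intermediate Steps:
n(W) = -2 (n(W) = -3 - 1*(-1) = -3 + 1 = -2)
1956487/(-1243735) - 899547/((-53 - 418)*n(-14) - 819) = 1956487/(-1243735) - 899547/((-53 - 418)*(-2) - 819) = 1956487*(-1/1243735) - 899547/(-471*(-2) - 819) = -1956487/1243735 - 899547/(942 - 819) = -1956487/1243735 - 899547/123 = -1956487/1243735 - 899547*1/123 = -1956487/1243735 - 299849/41 = -9097875902/1243735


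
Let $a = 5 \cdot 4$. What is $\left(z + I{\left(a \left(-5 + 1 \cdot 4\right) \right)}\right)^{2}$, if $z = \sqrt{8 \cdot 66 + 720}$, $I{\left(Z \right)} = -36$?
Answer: $2544 - 288 \sqrt{78} \approx 0.45287$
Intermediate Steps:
$a = 20$
$z = 4 \sqrt{78}$ ($z = \sqrt{528 + 720} = \sqrt{1248} = 4 \sqrt{78} \approx 35.327$)
$\left(z + I{\left(a \left(-5 + 1 \cdot 4\right) \right)}\right)^{2} = \left(4 \sqrt{78} - 36\right)^{2} = \left(-36 + 4 \sqrt{78}\right)^{2}$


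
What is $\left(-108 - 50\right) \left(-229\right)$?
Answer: $36182$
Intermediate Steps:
$\left(-108 - 50\right) \left(-229\right) = \left(-158\right) \left(-229\right) = 36182$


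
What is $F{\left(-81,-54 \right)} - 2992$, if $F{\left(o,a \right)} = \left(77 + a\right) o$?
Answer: $-4855$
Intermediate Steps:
$F{\left(o,a \right)} = o \left(77 + a\right)$
$F{\left(-81,-54 \right)} - 2992 = - 81 \left(77 - 54\right) - 2992 = \left(-81\right) 23 - 2992 = -1863 - 2992 = -4855$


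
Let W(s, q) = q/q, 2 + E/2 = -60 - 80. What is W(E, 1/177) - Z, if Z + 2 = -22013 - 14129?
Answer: 36145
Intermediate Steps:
E = -284 (E = -4 + 2*(-60 - 80) = -4 + 2*(-140) = -4 - 280 = -284)
W(s, q) = 1
Z = -36144 (Z = -2 + (-22013 - 14129) = -2 - 36142 = -36144)
W(E, 1/177) - Z = 1 - 1*(-36144) = 1 + 36144 = 36145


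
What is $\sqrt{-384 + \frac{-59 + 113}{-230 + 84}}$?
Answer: $\frac{i \sqrt{2048307}}{73} \approx 19.605 i$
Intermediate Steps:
$\sqrt{-384 + \frac{-59 + 113}{-230 + 84}} = \sqrt{-384 + \frac{54}{-146}} = \sqrt{-384 + 54 \left(- \frac{1}{146}\right)} = \sqrt{-384 - \frac{27}{73}} = \sqrt{- \frac{28059}{73}} = \frac{i \sqrt{2048307}}{73}$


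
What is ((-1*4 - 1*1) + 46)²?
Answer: 1681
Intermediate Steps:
((-1*4 - 1*1) + 46)² = ((-4 - 1) + 46)² = (-5 + 46)² = 41² = 1681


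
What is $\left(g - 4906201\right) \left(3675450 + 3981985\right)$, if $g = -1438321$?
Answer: $-48582764821070$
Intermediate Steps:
$\left(g - 4906201\right) \left(3675450 + 3981985\right) = \left(-1438321 - 4906201\right) \left(3675450 + 3981985\right) = \left(-6344522\right) 7657435 = -48582764821070$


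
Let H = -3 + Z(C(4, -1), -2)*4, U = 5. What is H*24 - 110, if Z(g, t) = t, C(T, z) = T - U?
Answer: -374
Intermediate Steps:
C(T, z) = -5 + T (C(T, z) = T - 1*5 = T - 5 = -5 + T)
H = -11 (H = -3 - 2*4 = -3 - 8 = -11)
H*24 - 110 = -11*24 - 110 = -264 - 110 = -374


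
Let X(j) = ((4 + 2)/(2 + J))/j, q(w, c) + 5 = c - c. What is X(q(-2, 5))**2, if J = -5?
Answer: 4/25 ≈ 0.16000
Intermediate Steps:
q(w, c) = -5 (q(w, c) = -5 + (c - c) = -5 + 0 = -5)
X(j) = -2/j (X(j) = ((4 + 2)/(2 - 5))/j = (6/(-3))/j = (6*(-1/3))/j = -2/j)
X(q(-2, 5))**2 = (-2/(-5))**2 = (-2*(-1/5))**2 = (2/5)**2 = 4/25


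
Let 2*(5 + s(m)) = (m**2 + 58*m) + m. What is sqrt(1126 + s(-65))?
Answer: 2*sqrt(329) ≈ 36.277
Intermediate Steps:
s(m) = -5 + m**2/2 + 59*m/2 (s(m) = -5 + ((m**2 + 58*m) + m)/2 = -5 + (m**2 + 59*m)/2 = -5 + (m**2/2 + 59*m/2) = -5 + m**2/2 + 59*m/2)
sqrt(1126 + s(-65)) = sqrt(1126 + (-5 + (1/2)*(-65)**2 + (59/2)*(-65))) = sqrt(1126 + (-5 + (1/2)*4225 - 3835/2)) = sqrt(1126 + (-5 + 4225/2 - 3835/2)) = sqrt(1126 + 190) = sqrt(1316) = 2*sqrt(329)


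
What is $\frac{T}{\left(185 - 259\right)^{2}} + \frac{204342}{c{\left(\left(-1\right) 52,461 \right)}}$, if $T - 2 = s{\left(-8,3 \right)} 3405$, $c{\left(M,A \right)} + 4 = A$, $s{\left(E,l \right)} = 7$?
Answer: $\frac{1129870301}{2502532} \approx 451.49$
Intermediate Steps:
$c{\left(M,A \right)} = -4 + A$
$T = 23837$ ($T = 2 + 7 \cdot 3405 = 2 + 23835 = 23837$)
$\frac{T}{\left(185 - 259\right)^{2}} + \frac{204342}{c{\left(\left(-1\right) 52,461 \right)}} = \frac{23837}{\left(185 - 259\right)^{2}} + \frac{204342}{-4 + 461} = \frac{23837}{\left(-74\right)^{2}} + \frac{204342}{457} = \frac{23837}{5476} + 204342 \cdot \frac{1}{457} = 23837 \cdot \frac{1}{5476} + \frac{204342}{457} = \frac{23837}{5476} + \frac{204342}{457} = \frac{1129870301}{2502532}$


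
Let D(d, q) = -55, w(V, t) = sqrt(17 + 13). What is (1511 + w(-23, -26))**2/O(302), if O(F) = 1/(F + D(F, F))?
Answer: 563938297 + 746434*sqrt(30) ≈ 5.6803e+8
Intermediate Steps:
w(V, t) = sqrt(30)
O(F) = 1/(-55 + F) (O(F) = 1/(F - 55) = 1/(-55 + F))
(1511 + w(-23, -26))**2/O(302) = (1511 + sqrt(30))**2/(1/(-55 + 302)) = (1511 + sqrt(30))**2/(1/247) = (1511 + sqrt(30))**2*247 = 247*(1511 + sqrt(30))**2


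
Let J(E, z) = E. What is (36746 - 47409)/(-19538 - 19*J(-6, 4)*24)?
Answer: 10663/16802 ≈ 0.63463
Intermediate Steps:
(36746 - 47409)/(-19538 - 19*J(-6, 4)*24) = (36746 - 47409)/(-19538 - 19*(-6)*24) = -10663/(-19538 + 114*24) = -10663/(-19538 + 2736) = -10663/(-16802) = -10663*(-1/16802) = 10663/16802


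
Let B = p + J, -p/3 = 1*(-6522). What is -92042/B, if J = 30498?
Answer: -46021/25032 ≈ -1.8385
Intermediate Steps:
p = 19566 (p = -3*(-6522) = 19566)
B = 50064 (B = 19566 + 30498 = 50064)
-92042/B = -92042/50064 = -92042*1/50064 = -46021/25032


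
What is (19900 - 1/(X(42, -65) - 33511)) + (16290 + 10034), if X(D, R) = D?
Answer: 1547071057/33469 ≈ 46224.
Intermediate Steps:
(19900 - 1/(X(42, -65) - 33511)) + (16290 + 10034) = (19900 - 1/(42 - 33511)) + (16290 + 10034) = (19900 - 1/(-33469)) + 26324 = (19900 - 1*(-1/33469)) + 26324 = (19900 + 1/33469) + 26324 = 666033101/33469 + 26324 = 1547071057/33469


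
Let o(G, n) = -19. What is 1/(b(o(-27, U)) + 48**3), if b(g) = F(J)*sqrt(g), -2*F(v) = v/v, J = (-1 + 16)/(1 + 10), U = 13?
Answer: 442368/48922361875 + 2*I*sqrt(19)/48922361875 ≈ 9.0422e-6 + 1.782e-10*I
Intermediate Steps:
J = 15/11 ≈ 1.3636
F(v) = -1/2 (F(v) = -v/(2*v) = -1/2*1 = -1/2)
b(g) = -sqrt(g)/2
1/(b(o(-27, U)) + 48**3) = 1/(-I*sqrt(19)/2 + 48**3) = 1/(-I*sqrt(19)/2 + 110592) = 1/(110592 - I*sqrt(19)/2)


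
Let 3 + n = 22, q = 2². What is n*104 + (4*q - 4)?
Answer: 1988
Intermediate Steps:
q = 4
n = 19 (n = -3 + 22 = 19)
n*104 + (4*q - 4) = 19*104 + (4*4 - 4) = 1976 + (16 - 4) = 1976 + 12 = 1988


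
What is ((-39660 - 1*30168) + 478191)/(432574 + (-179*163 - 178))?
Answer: 408363/403219 ≈ 1.0128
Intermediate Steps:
((-39660 - 1*30168) + 478191)/(432574 + (-179*163 - 178)) = ((-39660 - 30168) + 478191)/(432574 + (-29177 - 178)) = (-69828 + 478191)/(432574 - 29355) = 408363/403219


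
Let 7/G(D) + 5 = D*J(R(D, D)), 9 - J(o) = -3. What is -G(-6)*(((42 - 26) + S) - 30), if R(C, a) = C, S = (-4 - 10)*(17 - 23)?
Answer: 70/11 ≈ 6.3636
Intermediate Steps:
S = 84 (S = -14*(-6) = 84)
J(o) = 12 (J(o) = 9 - 1*(-3) = 9 + 3 = 12)
G(D) = 7/(-5 + 12*D) (G(D) = 7/(-5 + D*12) = 7/(-5 + 12*D))
-G(-6)*(((42 - 26) + S) - 30) = -7/(-5 + 12*(-6))*(((42 - 26) + 84) - 30) = -7/(-5 - 72)*((16 + 84) - 30) = -7/(-77)*(100 - 30) = -7*(-1/77)*70 = -(-1)*70/11 = -1*(-70/11) = 70/11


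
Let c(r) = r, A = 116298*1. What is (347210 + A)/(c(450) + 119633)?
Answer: 463508/120083 ≈ 3.8599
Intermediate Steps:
A = 116298
(347210 + A)/(c(450) + 119633) = (347210 + 116298)/(450 + 119633) = 463508/120083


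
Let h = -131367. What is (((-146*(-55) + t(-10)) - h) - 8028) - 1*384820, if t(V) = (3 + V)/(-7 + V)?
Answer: -4308660/17 ≈ -2.5345e+5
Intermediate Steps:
t(V) = (3 + V)/(-7 + V)
(((-146*(-55) + t(-10)) - h) - 8028) - 1*384820 = (((-146*(-55) + (3 - 10)/(-7 - 10)) - 1*(-131367)) - 8028) - 1*384820 = (((8030 - 7/(-17)) + 131367) - 8028) - 384820 = (((8030 - 1/17*(-7)) + 131367) - 8028) - 384820 = (((8030 + 7/17) + 131367) - 8028) - 384820 = ((136517/17 + 131367) - 8028) - 384820 = (2369756/17 - 8028) - 384820 = 2233280/17 - 384820 = -4308660/17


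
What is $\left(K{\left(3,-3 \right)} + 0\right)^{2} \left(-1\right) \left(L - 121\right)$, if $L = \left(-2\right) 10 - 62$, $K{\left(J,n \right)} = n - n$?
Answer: $0$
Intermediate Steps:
$K{\left(J,n \right)} = 0$
$L = -82$ ($L = -20 - 62 = -82$)
$\left(K{\left(3,-3 \right)} + 0\right)^{2} \left(-1\right) \left(L - 121\right) = \left(0 + 0\right)^{2} \left(-1\right) \left(-82 - 121\right) = 0^{2} \left(-1\right) \left(-203\right) = 0 \left(-1\right) \left(-203\right) = 0 \left(-203\right) = 0$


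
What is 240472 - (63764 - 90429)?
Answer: 267137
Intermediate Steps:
240472 - (63764 - 90429) = 240472 - 1*(-26665) = 240472 + 26665 = 267137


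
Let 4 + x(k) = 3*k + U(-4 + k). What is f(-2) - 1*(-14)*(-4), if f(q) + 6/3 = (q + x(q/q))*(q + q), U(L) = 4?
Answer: -62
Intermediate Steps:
x(k) = 3*k (x(k) = -4 + (3*k + 4) = -4 + (4 + 3*k) = 3*k)
f(q) = -2 + 2*q*(3 + q) (f(q) = -2 + (q + 3*(q/q))*(q + q) = -2 + (q + 3*1)*(2*q) = -2 + (q + 3)*(2*q) = -2 + (3 + q)*(2*q) = -2 + 2*q*(3 + q))
f(-2) - 1*(-14)*(-4) = (-2 + 2*(-2)² + 6*(-2)) - 1*(-14)*(-4) = (-2 + 2*4 - 12) + 14*(-4) = (-2 + 8 - 12) - 56 = -6 - 56 = -62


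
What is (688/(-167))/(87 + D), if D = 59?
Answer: -344/12191 ≈ -0.028218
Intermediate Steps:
(688/(-167))/(87 + D) = (688/(-167))/(87 + 59) = (688*(-1/167))/146 = (1/146)*(-688/167) = -344/12191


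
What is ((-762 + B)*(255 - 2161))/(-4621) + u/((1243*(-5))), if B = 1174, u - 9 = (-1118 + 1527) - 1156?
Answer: 4883875778/28719515 ≈ 170.05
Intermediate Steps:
u = -738 (u = 9 + ((-1118 + 1527) - 1156) = 9 + (409 - 1156) = 9 - 747 = -738)
((-762 + B)*(255 - 2161))/(-4621) + u/((1243*(-5))) = ((-762 + 1174)*(255 - 2161))/(-4621) - 738/(1243*(-5)) = (412*(-1906))*(-1/4621) - 738/(-6215) = -785272*(-1/4621) - 738*(-1/6215) = 785272/4621 + 738/6215 = 4883875778/28719515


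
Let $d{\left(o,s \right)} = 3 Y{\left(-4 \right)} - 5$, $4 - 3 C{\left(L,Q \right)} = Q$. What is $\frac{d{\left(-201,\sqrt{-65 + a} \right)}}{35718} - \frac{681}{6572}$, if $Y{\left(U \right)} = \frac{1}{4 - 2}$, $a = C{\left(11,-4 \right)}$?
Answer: $- \frac{3043370}{29342337} \approx -0.10372$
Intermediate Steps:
$C{\left(L,Q \right)} = \frac{4}{3} - \frac{Q}{3}$
$a = \frac{8}{3}$ ($a = \frac{4}{3} - - \frac{4}{3} = \frac{4}{3} + \frac{4}{3} = \frac{8}{3} \approx 2.6667$)
$Y{\left(U \right)} = \frac{1}{2}$
$d{\left(o,s \right)} = - \frac{7}{2}$ ($d{\left(o,s \right)} = 3 \cdot \frac{1}{2} - 5 = \frac{3}{2} - 5 = - \frac{7}{2}$)
$\frac{d{\left(-201,\sqrt{-65 + a} \right)}}{35718} - \frac{681}{6572} = - \frac{7}{2 \cdot 35718} - \frac{681}{6572} = \left(- \frac{7}{2}\right) \frac{1}{35718} - \frac{681}{6572} = - \frac{7}{71436} - \frac{681}{6572} = - \frac{3043370}{29342337}$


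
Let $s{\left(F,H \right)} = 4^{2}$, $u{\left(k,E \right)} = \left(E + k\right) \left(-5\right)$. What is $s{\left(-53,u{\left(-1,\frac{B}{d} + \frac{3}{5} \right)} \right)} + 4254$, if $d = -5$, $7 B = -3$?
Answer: $4270$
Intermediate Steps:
$B = - \frac{3}{7}$ ($B = \frac{1}{7} \left(-3\right) = - \frac{3}{7} \approx -0.42857$)
$u{\left(k,E \right)} = - 5 E - 5 k$
$s{\left(F,H \right)} = 16$
$s{\left(-53,u{\left(-1,\frac{B}{d} + \frac{3}{5} \right)} \right)} + 4254 = 16 + 4254 = 4270$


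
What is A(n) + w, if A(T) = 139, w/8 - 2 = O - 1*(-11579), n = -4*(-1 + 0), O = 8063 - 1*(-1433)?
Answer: 168755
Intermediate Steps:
O = 9496 (O = 8063 + 1433 = 9496)
n = 4 (n = -4*(-1) = 4)
w = 168616 (w = 16 + 8*(9496 - 1*(-11579)) = 16 + 8*(9496 + 11579) = 16 + 8*21075 = 16 + 168600 = 168616)
A(n) + w = 139 + 168616 = 168755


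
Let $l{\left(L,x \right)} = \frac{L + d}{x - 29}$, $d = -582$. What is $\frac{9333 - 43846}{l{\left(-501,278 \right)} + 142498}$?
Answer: $- \frac{2864579}{11826973} \approx -0.24221$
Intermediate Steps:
$l{\left(L,x \right)} = \frac{-582 + L}{-29 + x}$ ($l{\left(L,x \right)} = \frac{L - 582}{x - 29} = \frac{-582 + L}{-29 + x}$)
$\frac{9333 - 43846}{l{\left(-501,278 \right)} + 142498} = \frac{9333 - 43846}{\frac{-582 - 501}{-29 + 278} + 142498} = - \frac{34513}{\frac{1}{249} \left(-1083\right) + 142498} = - \frac{34513}{- \frac{361}{83} + 142498} = - \frac{34513}{\frac{11826973}{83}} = \left(-34513\right) \frac{83}{11826973} = - \frac{2864579}{11826973}$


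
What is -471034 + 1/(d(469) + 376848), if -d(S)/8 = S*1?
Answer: -175740901263/373096 ≈ -4.7103e+5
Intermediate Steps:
d(S) = -8*S
-471034 + 1/(d(469) + 376848) = -471034 + 1/(-8*469 + 376848) = -471034 + 1/(-3752 + 376848) = -471034 + 1/373096 = -175740901263/373096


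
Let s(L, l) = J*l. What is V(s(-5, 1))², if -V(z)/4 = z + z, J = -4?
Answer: 1024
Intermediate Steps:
s(L, l) = -4*l
V(z) = -8*z (V(z) = -4*(z + z) = -8*z)
V(s(-5, 1))² = (-(-32))² = (-8*(-4))² = 32² = 1024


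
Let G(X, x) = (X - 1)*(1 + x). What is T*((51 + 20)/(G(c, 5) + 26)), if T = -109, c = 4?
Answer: -7739/44 ≈ -175.89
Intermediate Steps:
G(X, x) = (1 + x)*(-1 + X) (G(X, x) = (-1 + X)*(1 + x) = (1 + x)*(-1 + X))
T*((51 + 20)/(G(c, 5) + 26)) = -109*(51 + 20)/((-1 + 4 - 1*5 + 4*5) + 26) = -7739/((-1 + 4 - 5 + 20) + 26) = -7739/(18 + 26) = -7739/44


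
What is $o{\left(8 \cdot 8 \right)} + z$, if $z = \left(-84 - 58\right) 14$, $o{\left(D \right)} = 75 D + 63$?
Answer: $2875$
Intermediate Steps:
$o{\left(D \right)} = 63 + 75 D$
$z = -1988$ ($z = \left(-84 - 58\right) 14 = \left(-142\right) 14 = -1988$)
$o{\left(8 \cdot 8 \right)} + z = \left(63 + 75 \cdot 8 \cdot 8\right) - 1988 = \left(63 + 75 \cdot 64\right) - 1988 = \left(63 + 4800\right) - 1988 = 4863 - 1988 = 2875$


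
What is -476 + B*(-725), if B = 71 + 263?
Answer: -242626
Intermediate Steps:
B = 334
-476 + B*(-725) = -476 + 334*(-725) = -476 - 242150 = -242626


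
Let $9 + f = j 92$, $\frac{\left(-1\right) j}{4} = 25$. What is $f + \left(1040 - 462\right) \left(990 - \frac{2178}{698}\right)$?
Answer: $\frac{195861397}{349} \approx 5.6121 \cdot 10^{5}$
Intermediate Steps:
$j = -100$ ($j = \left(-4\right) 25 = -100$)
$f = -9209$ ($f = -9 - 9200 = -9209$)
$f + \left(1040 - 462\right) \left(990 - \frac{2178}{698}\right) = -9209 + \left(1040 - 462\right) \left(990 - \frac{2178}{698}\right) = -9209 + 578 \left(990 - \frac{1089}{349}\right) = -9209 + 578 \cdot \frac{344421}{349} = -9209 + \frac{199075338}{349} = \frac{195861397}{349}$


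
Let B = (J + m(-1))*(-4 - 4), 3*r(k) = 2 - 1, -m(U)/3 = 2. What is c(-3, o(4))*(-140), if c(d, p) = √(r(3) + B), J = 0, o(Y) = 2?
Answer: -140*√435/3 ≈ -973.31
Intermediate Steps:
m(U) = -6 (m(U) = -3*2 = -6)
r(k) = ⅓ (r(k) = (2 - 1)/3 = (⅓)*1 = ⅓)
B = 48 (B = (0 - 6)*(-4 - 4) = -6*(-8) = 48)
c(d, p) = √435/3 (c(d, p) = √(⅓ + 48) = √(145/3) = √435/3)
c(-3, o(4))*(-140) = (√435/3)*(-140) = -140*√435/3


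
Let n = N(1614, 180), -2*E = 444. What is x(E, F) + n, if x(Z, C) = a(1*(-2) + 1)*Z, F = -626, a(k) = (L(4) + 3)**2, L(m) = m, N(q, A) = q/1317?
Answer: -4774904/439 ≈ -10877.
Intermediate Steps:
N(q, A) = q/1317 (N(q, A) = q*(1/1317) = q/1317)
E = -222 (E = -1/2*444 = -222)
a(k) = 49 (a(k) = (4 + 3)**2 = 7**2 = 49)
n = 538/439 (n = (1/1317)*1614 = 538/439 ≈ 1.2255)
x(Z, C) = 49*Z
x(E, F) + n = 49*(-222) + 538/439 = -10878 + 538/439 = -4774904/439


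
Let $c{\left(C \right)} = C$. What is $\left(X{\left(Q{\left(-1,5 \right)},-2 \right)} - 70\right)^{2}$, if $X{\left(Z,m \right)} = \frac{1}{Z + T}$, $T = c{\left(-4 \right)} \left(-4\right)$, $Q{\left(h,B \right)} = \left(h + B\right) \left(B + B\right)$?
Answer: $\frac{15358561}{3136} \approx 4897.5$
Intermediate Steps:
$Q{\left(h,B \right)} = 2 B \left(B + h\right)$ ($Q{\left(h,B \right)} = \left(B + h\right) 2 B = 2 B \left(B + h\right)$)
$T = 16$ ($T = \left(-4\right) \left(-4\right) = 16$)
$X{\left(Z,m \right)} = \frac{1}{16 + Z}$ ($X{\left(Z,m \right)} = \frac{1}{Z + 16} = \frac{1}{16 + Z}$)
$\left(X{\left(Q{\left(-1,5 \right)},-2 \right)} - 70\right)^{2} = \left(\frac{1}{16 + 2 \cdot 5 \left(5 - 1\right)} - 70\right)^{2} = \left(\frac{1}{16 + 2 \cdot 5 \cdot 4} - 70\right)^{2} = \left(\frac{1}{16 + 40} - 70\right)^{2} = \left(\frac{1}{56} - 70\right)^{2} = \left(- \frac{3919}{56}\right)^{2} = \frac{15358561}{3136}$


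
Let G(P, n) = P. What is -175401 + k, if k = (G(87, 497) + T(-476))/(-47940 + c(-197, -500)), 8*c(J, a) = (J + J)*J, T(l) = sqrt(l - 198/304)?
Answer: -26827758699/152951 - I*sqrt(2753138)/2906069 ≈ -1.754e+5 - 0.00057096*I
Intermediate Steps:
T(l) = sqrt(-99/152 + l) (T(l) = sqrt(l - 198*1/304) = sqrt(l - 99/152) = sqrt(-99/152 + l))
c(J, a) = J**2/4 (c(J, a) = ((J + J)*J)/8 = ((2*J)*J)/8 = (2*J**2)/8 = J**2/4)
k = -348/152951 - I*sqrt(2753138)/2906069 (k = (87 + sqrt(-3762 + 5776*(-476))/76)/(-47940 + (1/4)*(-197)**2) = (87 + sqrt(-3762 - 2749376)/76)/(-47940 + (1/4)*38809) = (87 + sqrt(-2753138)/76)/(-47940 + 38809/4) = (87 + (I*sqrt(2753138))/76)/(-152951/4) = (87 + I*sqrt(2753138)/76)*(-4/152951) = -348/152951 - I*sqrt(2753138)/2906069 ≈ -0.0022752 - 0.00057096*I)
-175401 + k = -175401 + (-348/152951 - I*sqrt(2753138)/2906069) = -26827758699/152951 - I*sqrt(2753138)/2906069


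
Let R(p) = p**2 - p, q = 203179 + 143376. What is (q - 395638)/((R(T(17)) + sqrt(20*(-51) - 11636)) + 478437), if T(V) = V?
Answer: -1118879707/10912491397 + 65444*I*sqrt(791)/76387439779 ≈ -0.10253 + 2.4095e-5*I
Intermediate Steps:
q = 346555
(q - 395638)/((R(T(17)) + sqrt(20*(-51) - 11636)) + 478437) = (346555 - 395638)/((17*(-1 + 17) + sqrt(20*(-51) - 11636)) + 478437) = -49083/((17*16 + sqrt(-1020 - 11636)) + 478437) = -49083/((272 + sqrt(-12656)) + 478437) = -49083/((272 + 4*I*sqrt(791)) + 478437) = -49083/(478709 + 4*I*sqrt(791))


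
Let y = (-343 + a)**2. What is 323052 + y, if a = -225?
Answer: 645676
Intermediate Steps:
y = 322624 (y = (-343 - 225)**2 = (-568)**2 = 322624)
323052 + y = 323052 + 322624 = 645676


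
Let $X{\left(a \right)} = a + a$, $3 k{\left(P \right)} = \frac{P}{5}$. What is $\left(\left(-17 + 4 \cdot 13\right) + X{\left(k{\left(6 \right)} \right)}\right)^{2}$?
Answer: $\frac{32041}{25} \approx 1281.6$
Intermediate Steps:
$k{\left(P \right)} = \frac{P}{15}$ ($k{\left(P \right)} = \frac{P \frac{1}{5}}{3} = \frac{\frac{1}{5} P}{3} = \frac{P}{15}$)
$X{\left(a \right)} = 2 a$
$\left(\left(-17 + 4 \cdot 13\right) + X{\left(k{\left(6 \right)} \right)}\right)^{2} = \left(\left(-17 + 4 \cdot 13\right) + 2 \cdot \frac{1}{15} \cdot 6\right)^{2} = \left(\left(-17 + 52\right) + 2 \cdot \frac{2}{5}\right)^{2} = \left(35 + \frac{4}{5}\right)^{2} = \left(\frac{179}{5}\right)^{2} = \frac{32041}{25}$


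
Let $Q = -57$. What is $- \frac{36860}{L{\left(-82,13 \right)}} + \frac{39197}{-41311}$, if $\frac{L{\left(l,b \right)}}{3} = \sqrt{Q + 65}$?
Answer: $- \frac{39197}{41311} - \frac{9215 \sqrt{2}}{3} \approx -4344.9$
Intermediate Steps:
$L{\left(l,b \right)} = 6 \sqrt{2}$ ($L{\left(l,b \right)} = 3 \sqrt{-57 + 65} = 3 \sqrt{8} = 3 \cdot 2 \sqrt{2} = 6 \sqrt{2}$)
$- \frac{36860}{L{\left(-82,13 \right)}} + \frac{39197}{-41311} = - \frac{36860}{6 \sqrt{2}} + \frac{39197}{-41311} = - 36860 \frac{\sqrt{2}}{12} + 39197 \left(- \frac{1}{41311}\right) = - \frac{9215 \sqrt{2}}{3} - \frac{39197}{41311} = - \frac{39197}{41311} - \frac{9215 \sqrt{2}}{3}$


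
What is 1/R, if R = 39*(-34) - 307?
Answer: -1/1633 ≈ -0.00061237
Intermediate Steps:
R = -1633 (R = -1326 - 307 = -1633)
1/R = 1/(-1633) = -1/1633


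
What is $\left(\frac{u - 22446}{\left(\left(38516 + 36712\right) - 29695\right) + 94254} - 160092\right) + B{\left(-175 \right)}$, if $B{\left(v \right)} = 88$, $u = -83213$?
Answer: $- \frac{22366584807}{139787} \approx -1.6 \cdot 10^{5}$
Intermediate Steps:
$\left(\frac{u - 22446}{\left(\left(38516 + 36712\right) - 29695\right) + 94254} - 160092\right) + B{\left(-175 \right)} = \left(\frac{-83213 - 22446}{\left(\left(38516 + 36712\right) - 29695\right) + 94254} - 160092\right) + 88 = \left(- \frac{105659}{\left(75228 - 29695\right) + 94254} - 160092\right) + 88 = \left(- \frac{105659}{45533 + 94254} - 160092\right) + 88 = \left(- \frac{105659}{139787} - 160092\right) + 88 = - \frac{22378886063}{139787} + 88 = - \frac{22366584807}{139787}$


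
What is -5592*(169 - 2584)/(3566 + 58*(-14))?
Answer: 750260/153 ≈ 4903.7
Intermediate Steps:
-5592*(169 - 2584)/(3566 + 58*(-14)) = -5592*(-2415/(3566 - 812)) = -5592/(2754*(-1/2415)) = -5592/(-918/805) = -5592*(-805/918) = 750260/153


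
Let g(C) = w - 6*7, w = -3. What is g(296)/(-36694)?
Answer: 45/36694 ≈ 0.0012264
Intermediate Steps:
g(C) = -45 (g(C) = -3 - 6*7 = -3 - 42 = -45)
g(296)/(-36694) = -45/(-36694) = -45*(-1/36694) = 45/36694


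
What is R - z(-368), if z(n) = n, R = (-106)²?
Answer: 11604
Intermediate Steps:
R = 11236
R - z(-368) = 11236 - 1*(-368) = 11236 + 368 = 11604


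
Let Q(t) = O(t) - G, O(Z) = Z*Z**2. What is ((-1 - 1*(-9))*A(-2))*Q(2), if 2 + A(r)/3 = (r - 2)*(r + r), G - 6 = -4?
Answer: 2016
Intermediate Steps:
G = 2 (G = 6 - 4 = 2)
A(r) = -6 + 6*r*(-2 + r) (A(r) = -6 + 3*((r - 2)*(r + r)) = -6 + 3*((-2 + r)*(2*r)) = -6 + 3*(2*r*(-2 + r)) = -6 + 6*r*(-2 + r))
O(Z) = Z**3
Q(t) = -2 + t**3 (Q(t) = t**3 - 1*2 = t**3 - 2 = -2 + t**3)
((-1 - 1*(-9))*A(-2))*Q(2) = ((-1 - 1*(-9))*(-6 - 12*(-2) + 6*(-2)**2))*(-2 + 2**3) = ((-1 + 9)*(-6 + 24 + 6*4))*(-2 + 8) = (8*(-6 + 24 + 24))*6 = (8*42)*6 = 336*6 = 2016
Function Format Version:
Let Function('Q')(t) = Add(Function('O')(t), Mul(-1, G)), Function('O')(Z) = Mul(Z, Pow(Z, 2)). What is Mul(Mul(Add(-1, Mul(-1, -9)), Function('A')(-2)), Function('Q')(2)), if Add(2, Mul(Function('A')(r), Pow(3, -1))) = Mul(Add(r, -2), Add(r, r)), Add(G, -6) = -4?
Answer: 2016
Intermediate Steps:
G = 2 (G = Add(6, -4) = 2)
Function('A')(r) = Add(-6, Mul(6, r, Add(-2, r))) (Function('A')(r) = Add(-6, Mul(3, Mul(Add(r, -2), Add(r, r)))) = Add(-6, Mul(3, Mul(Add(-2, r), Mul(2, r)))) = Add(-6, Mul(3, Mul(2, r, Add(-2, r)))) = Add(-6, Mul(6, r, Add(-2, r))))
Function('O')(Z) = Pow(Z, 3)
Function('Q')(t) = Add(-2, Pow(t, 3)) (Function('Q')(t) = Add(Pow(t, 3), Mul(-1, 2)) = Add(Pow(t, 3), -2) = Add(-2, Pow(t, 3)))
Mul(Mul(Add(-1, Mul(-1, -9)), Function('A')(-2)), Function('Q')(2)) = Mul(Mul(Add(-1, Mul(-1, -9)), Add(-6, Mul(-12, -2), Mul(6, Pow(-2, 2)))), Add(-2, Pow(2, 3))) = Mul(Mul(Add(-1, 9), Add(-6, 24, Mul(6, 4))), Add(-2, 8)) = Mul(Mul(8, Add(-6, 24, 24)), 6) = Mul(Mul(8, 42), 6) = Mul(336, 6) = 2016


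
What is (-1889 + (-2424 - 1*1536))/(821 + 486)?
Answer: -5849/1307 ≈ -4.4751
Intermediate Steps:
(-1889 + (-2424 - 1*1536))/(821 + 486) = (-1889 + (-2424 - 1536))/1307 = (-1889 - 3960)*(1/1307) = -5849*1/1307 = -5849/1307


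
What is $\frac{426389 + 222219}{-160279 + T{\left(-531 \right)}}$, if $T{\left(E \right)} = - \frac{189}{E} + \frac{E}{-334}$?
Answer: $- \frac{12781469248}{3158419631} \approx -4.0468$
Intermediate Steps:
$T{\left(E \right)} = - \frac{189}{E} - \frac{E}{334}$ ($T{\left(E \right)} = - \frac{189}{E} + E \left(- \frac{1}{334}\right) = - \frac{189}{E} - \frac{E}{334}$)
$\frac{426389 + 222219}{-160279 + T{\left(-531 \right)}} = \frac{426389 + 222219}{-160279 - \left(- \frac{531}{334} + \frac{189}{-531}\right)} = \frac{648608}{-160279 + \left(\left(-189\right) \left(- \frac{1}{531}\right) + \frac{531}{334}\right)} = \frac{648608}{-160279 + \left(\frac{21}{59} + \frac{531}{334}\right)} = \frac{648608}{-160279 + \frac{38343}{19706}} = \frac{648608}{- \frac{3158419631}{19706}} = 648608 \left(- \frac{19706}{3158419631}\right) = - \frac{12781469248}{3158419631}$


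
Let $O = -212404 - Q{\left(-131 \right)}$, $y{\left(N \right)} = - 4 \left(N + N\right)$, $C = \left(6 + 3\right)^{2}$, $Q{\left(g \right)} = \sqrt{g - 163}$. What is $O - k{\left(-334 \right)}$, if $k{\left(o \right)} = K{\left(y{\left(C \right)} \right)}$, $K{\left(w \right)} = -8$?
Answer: $-212396 - 7 i \sqrt{6} \approx -2.124 \cdot 10^{5} - 17.146 i$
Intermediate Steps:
$Q{\left(g \right)} = \sqrt{-163 + g}$
$C = 81$ ($C = 9^{2} = 81$)
$y{\left(N \right)} = - 8 N$ ($y{\left(N \right)} = - 4 \cdot 2 N = - 8 N$)
$O = -212404 - 7 i \sqrt{6}$ ($O = -212404 - \sqrt{-163 - 131} = -212404 - \sqrt{-294} = -212404 - 7 i \sqrt{6} \approx -2.124 \cdot 10^{5} - 17.146 i$)
$k{\left(o \right)} = -8$
$O - k{\left(-334 \right)} = \left(-212404 - 7 i \sqrt{6}\right) - -8 = \left(-212404 - 7 i \sqrt{6}\right) + 8 = -212396 - 7 i \sqrt{6}$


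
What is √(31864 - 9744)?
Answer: 2*√5530 ≈ 148.73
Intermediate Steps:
√(31864 - 9744) = √22120 = 2*√5530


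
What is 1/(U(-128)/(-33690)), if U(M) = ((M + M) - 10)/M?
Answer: -2156160/133 ≈ -16212.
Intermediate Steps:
U(M) = (-10 + 2*M)/M (U(M) = (2*M - 10)/M = (-10 + 2*M)/M)
1/(U(-128)/(-33690)) = 1/((2 - 10/(-128))/(-33690)) = 1/((2 - 10*(-1/128))*(-1/33690)) = 1/((2 + 5/64)*(-1/33690)) = 1/((133/64)*(-1/33690)) = 1/(-133/2156160) = -2156160/133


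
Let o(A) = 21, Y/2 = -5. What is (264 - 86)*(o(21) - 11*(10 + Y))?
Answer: 3738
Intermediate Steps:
Y = -10 (Y = 2*(-5) = -10)
(264 - 86)*(o(21) - 11*(10 + Y)) = (264 - 86)*(21 - 11*(10 - 10)) = 178*(21 - 11*0) = 178*(21 + 0) = 178*21 = 3738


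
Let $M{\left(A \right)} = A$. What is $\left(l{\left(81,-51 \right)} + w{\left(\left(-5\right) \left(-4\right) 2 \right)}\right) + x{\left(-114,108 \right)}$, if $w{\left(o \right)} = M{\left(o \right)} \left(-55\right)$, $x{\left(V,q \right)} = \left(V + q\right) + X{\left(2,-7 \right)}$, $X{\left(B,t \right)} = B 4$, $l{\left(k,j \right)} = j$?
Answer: $-2249$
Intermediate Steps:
$X{\left(B,t \right)} = 4 B$
$x{\left(V,q \right)} = 8 + V + q$ ($x{\left(V,q \right)} = \left(V + q\right) + 4 \cdot 2 = \left(V + q\right) + 8 = 8 + V + q$)
$w{\left(o \right)} = - 55 o$ ($w{\left(o \right)} = o \left(-55\right) = - 55 o$)
$\left(l{\left(81,-51 \right)} + w{\left(\left(-5\right) \left(-4\right) 2 \right)}\right) + x{\left(-114,108 \right)} = \left(-51 - 55 \left(-5\right) \left(-4\right) 2\right) + \left(8 - 114 + 108\right) = \left(-51 - 55 \cdot 20 \cdot 2\right) + 2 = \left(-51 - 2200\right) + 2 = -2251 + 2 = -2249$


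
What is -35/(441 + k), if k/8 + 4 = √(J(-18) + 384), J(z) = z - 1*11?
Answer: -14315/144561 + 280*√355/144561 ≈ -0.062530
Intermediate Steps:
J(z) = -11 + z (J(z) = z - 11 = -11 + z)
k = -32 + 8*√355 (k = -32 + 8*√((-11 - 18) + 384) = -32 + 8*√(-29 + 384) = -32 + 8*√355 ≈ 118.73)
-35/(441 + k) = -35/(441 + (-32 + 8*√355)) = -35/(409 + 8*√355)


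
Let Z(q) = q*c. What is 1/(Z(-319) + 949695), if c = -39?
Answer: 1/962136 ≈ 1.0394e-6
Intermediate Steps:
Z(q) = -39*q (Z(q) = q*(-39) = -39*q)
1/(Z(-319) + 949695) = 1/(-39*(-319) + 949695) = 1/(12441 + 949695) = 1/962136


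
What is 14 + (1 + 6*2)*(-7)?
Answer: -77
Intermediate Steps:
14 + (1 + 6*2)*(-7) = 14 + (1 + 12)*(-7) = 14 + 13*(-7) = 14 - 91 = -77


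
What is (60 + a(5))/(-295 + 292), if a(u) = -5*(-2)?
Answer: -70/3 ≈ -23.333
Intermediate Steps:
a(u) = 10
(60 + a(5))/(-295 + 292) = (60 + 10)/(-295 + 292) = 70/(-3) = 70*(-1/3) = -70/3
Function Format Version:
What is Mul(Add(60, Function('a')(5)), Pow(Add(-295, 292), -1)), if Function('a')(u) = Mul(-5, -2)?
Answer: Rational(-70, 3) ≈ -23.333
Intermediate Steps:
Function('a')(u) = 10
Mul(Add(60, Function('a')(5)), Pow(Add(-295, 292), -1)) = Mul(Add(60, 10), Pow(Add(-295, 292), -1)) = Mul(70, Pow(-3, -1)) = Mul(70, Rational(-1, 3)) = Rational(-70, 3)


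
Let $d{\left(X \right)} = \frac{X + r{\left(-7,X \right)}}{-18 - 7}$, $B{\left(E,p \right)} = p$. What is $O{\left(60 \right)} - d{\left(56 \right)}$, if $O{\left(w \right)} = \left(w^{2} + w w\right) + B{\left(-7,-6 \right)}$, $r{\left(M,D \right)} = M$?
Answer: $\frac{179899}{25} \approx 7196.0$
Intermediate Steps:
$O{\left(w \right)} = -6 + 2 w^{2}$ ($O{\left(w \right)} = \left(w^{2} + w w\right) - 6 = \left(w^{2} + w^{2}\right) - 6 = 2 w^{2} - 6 = -6 + 2 w^{2}$)
$d{\left(X \right)} = \frac{7}{25} - \frac{X}{25}$ ($d{\left(X \right)} = \frac{X - 7}{-18 - 7} = \frac{-7 + X}{-25} = - \frac{-7 + X}{25} = \frac{7}{25} - \frac{X}{25}$)
$O{\left(60 \right)} - d{\left(56 \right)} = \left(-6 + 2 \cdot 60^{2}\right) - \left(\frac{7}{25} - \frac{56}{25}\right) = \left(-6 + 2 \cdot 3600\right) - \left(\frac{7}{25} - \frac{56}{25}\right) = \left(-6 + 7200\right) - - \frac{49}{25} = 7194 + \frac{49}{25} = \frac{179899}{25}$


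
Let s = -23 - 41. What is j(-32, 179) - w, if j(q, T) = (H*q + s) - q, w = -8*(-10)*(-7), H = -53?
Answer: 2224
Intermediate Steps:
s = -64
w = -560 (w = 80*(-7) = -560)
j(q, T) = -64 - 54*q (j(q, T) = (-53*q - 64) - q = (-64 - 53*q) - q = -64 - 54*q)
j(-32, 179) - w = (-64 - 54*(-32)) - 1*(-560) = (-64 + 1728) + 560 = 1664 + 560 = 2224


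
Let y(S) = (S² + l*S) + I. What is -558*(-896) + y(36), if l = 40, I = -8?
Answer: 502696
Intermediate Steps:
y(S) = -8 + S² + 40*S (y(S) = (S² + 40*S) - 8 = -8 + S² + 40*S)
-558*(-896) + y(36) = -558*(-896) + (-8 + 36² + 40*36) = 499968 + (-8 + 1296 + 1440) = 499968 + 2728 = 502696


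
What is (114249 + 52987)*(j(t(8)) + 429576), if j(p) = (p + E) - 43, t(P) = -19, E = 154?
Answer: 71855957648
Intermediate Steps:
j(p) = 111 + p (j(p) = (p + 154) - 43 = (154 + p) - 43 = 111 + p)
(114249 + 52987)*(j(t(8)) + 429576) = (114249 + 52987)*((111 - 19) + 429576) = 167236*(92 + 429576) = 167236*429668 = 71855957648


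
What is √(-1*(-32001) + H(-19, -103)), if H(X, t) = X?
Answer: √31982 ≈ 178.84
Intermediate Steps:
√(-1*(-32001) + H(-19, -103)) = √(-1*(-32001) - 19) = √(32001 - 19) = √31982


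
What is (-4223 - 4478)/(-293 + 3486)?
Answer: -8701/3193 ≈ -2.7250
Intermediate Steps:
(-4223 - 4478)/(-293 + 3486) = -8701/3193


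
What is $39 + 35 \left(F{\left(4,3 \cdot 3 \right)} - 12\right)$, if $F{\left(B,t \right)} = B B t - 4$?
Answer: $4519$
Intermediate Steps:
$F{\left(B,t \right)} = -4 + t B^{2}$ ($F{\left(B,t \right)} = B^{2} t - 4 = t B^{2} - 4 = -4 + t B^{2}$)
$39 + 35 \left(F{\left(4,3 \cdot 3 \right)} - 12\right) = 39 + 35 \left(\left(-4 + 3 \cdot 3 \cdot 4^{2}\right) - 12\right) = 39 + 35 \left(\left(-4 + 9 \cdot 16\right) - 12\right) = 39 + 35 \left(\left(-4 + 144\right) - 12\right) = 39 + 35 \left(140 - 12\right) = 39 + 35 \cdot 128 = 39 + 4480 = 4519$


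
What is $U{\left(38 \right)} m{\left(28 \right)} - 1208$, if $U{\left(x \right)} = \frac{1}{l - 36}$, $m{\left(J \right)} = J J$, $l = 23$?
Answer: $- \frac{16488}{13} \approx -1268.3$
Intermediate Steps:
$m{\left(J \right)} = J^{2}$
$U{\left(x \right)} = - \frac{1}{13}$ ($U{\left(x \right)} = \frac{1}{23 - 36} = \frac{1}{-13} = - \frac{1}{13}$)
$U{\left(38 \right)} m{\left(28 \right)} - 1208 = - \frac{28^{2}}{13} - 1208 = \left(- \frac{1}{13}\right) 784 - 1208 = - \frac{784}{13} - 1208 = - \frac{16488}{13}$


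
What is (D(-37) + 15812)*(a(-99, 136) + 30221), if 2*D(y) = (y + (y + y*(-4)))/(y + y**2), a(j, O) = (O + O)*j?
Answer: 1874484269/36 ≈ 5.2069e+7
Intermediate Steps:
a(j, O) = 2*O*j (a(j, O) = (2*O)*j = 2*O*j)
D(y) = -y/(y + y**2) (D(y) = ((y + (y + y*(-4)))/(y + y**2))/2 = ((y + (y - 4*y))/(y + y**2))/2 = ((y - 3*y)/(y + y**2))/2 = ((-2*y)/(y + y**2))/2 = (-2*y/(y + y**2))/2 = -y/(y + y**2))
(D(-37) + 15812)*(a(-99, 136) + 30221) = (-1/(1 - 37) + 15812)*(2*136*(-99) + 30221) = (-1/(-36) + 15812)*(-26928 + 30221) = (-1*(-1/36) + 15812)*3293 = (1/36 + 15812)*3293 = (569233/36)*3293 = 1874484269/36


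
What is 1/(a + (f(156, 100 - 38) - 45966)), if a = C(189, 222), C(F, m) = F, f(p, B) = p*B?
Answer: -1/36105 ≈ -2.7697e-5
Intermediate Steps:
f(p, B) = B*p
a = 189
1/(a + (f(156, 100 - 38) - 45966)) = 1/(189 + ((100 - 38)*156 - 45966)) = 1/(189 + (62*156 - 45966)) = 1/(189 + (9672 - 45966)) = 1/(189 - 36294) = 1/(-36105) = -1/36105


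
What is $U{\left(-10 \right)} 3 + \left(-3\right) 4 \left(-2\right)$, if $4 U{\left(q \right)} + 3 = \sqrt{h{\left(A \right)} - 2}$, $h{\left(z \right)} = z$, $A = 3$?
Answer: $\frac{45}{2} \approx 22.5$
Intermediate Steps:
$U{\left(q \right)} = - \frac{1}{2}$ ($U{\left(q \right)} = - \frac{3}{4} + \frac{\sqrt{3 - 2}}{4} = - \frac{3}{4} + \frac{\sqrt{1}}{4} = - \frac{3}{4} + \frac{1}{4} \cdot 1 = - \frac{3}{4} + \frac{1}{4} = - \frac{1}{2}$)
$U{\left(-10 \right)} 3 + \left(-3\right) 4 \left(-2\right) = \left(- \frac{1}{2}\right) 3 + \left(-3\right) 4 \left(-2\right) = - \frac{3}{2} - -24 = - \frac{3}{2} + 24 = \frac{45}{2}$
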